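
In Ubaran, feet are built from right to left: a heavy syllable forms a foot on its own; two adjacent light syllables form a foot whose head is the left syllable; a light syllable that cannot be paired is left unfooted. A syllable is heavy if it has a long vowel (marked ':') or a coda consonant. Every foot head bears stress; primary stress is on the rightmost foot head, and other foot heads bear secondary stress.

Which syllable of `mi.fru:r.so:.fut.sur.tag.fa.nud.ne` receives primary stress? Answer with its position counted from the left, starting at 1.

8

Weights: 1 mi L, 2 fru:r H, 3 so: H, 4 fut H, 5 sur H, 6 tag H, 7 fa L, 8 nud H, 9 ne L.
Parse right to left (heavy = foot alone; LL = one foot; stranded L unfooted): mi (ˈfru:r) (ˈso:) (ˈfut) (ˈsur) (ˈtag) fa (ˈnud) ne.
Foot heads: 2, 3, 4, 5, 6, 8.
Primary stress on the rightmost head = syllable 8.
Primary stress: syllable 8 → mi.fru:r.so:.fut.sur.tag.fa.ˈnud.ne.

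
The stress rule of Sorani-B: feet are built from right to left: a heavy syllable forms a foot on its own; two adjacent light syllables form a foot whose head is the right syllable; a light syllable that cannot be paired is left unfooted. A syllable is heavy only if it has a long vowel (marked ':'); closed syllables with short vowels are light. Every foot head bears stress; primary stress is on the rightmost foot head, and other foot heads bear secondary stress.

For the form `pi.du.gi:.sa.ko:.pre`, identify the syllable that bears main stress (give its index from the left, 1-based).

Weights: 1 pi L, 2 du L, 3 gi: H, 4 sa L, 5 ko: H, 6 pre L.
Parse right to left (heavy = foot alone; LL = one foot; stranded L unfooted): (pi.ˈdu) (ˈgi:) sa (ˈko:) pre.
Foot heads: 2, 3, 5.
Primary stress on the rightmost head = syllable 5.
Primary stress: syllable 5 → pi.du.gi:.sa.ˈko:.pre.

5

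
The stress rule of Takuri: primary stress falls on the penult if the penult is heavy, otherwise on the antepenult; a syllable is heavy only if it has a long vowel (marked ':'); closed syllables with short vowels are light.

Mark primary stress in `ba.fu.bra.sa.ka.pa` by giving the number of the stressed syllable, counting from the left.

Weights: 4 sa L, 5 ka L, 6 pa L.
The penult (syllable 5, ka) is light, so stress falls on the antepenult (syllable 4, sa).
Primary stress: syllable 4 → ba.fu.bra.ˈsa.ka.pa.

4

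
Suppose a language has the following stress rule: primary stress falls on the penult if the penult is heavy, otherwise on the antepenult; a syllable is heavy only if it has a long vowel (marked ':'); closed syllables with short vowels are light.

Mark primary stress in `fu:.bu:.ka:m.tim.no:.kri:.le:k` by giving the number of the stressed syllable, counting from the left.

Weights: 5 no: H, 6 kri: H, 7 le:k H.
The penult (syllable 6, kri:) is heavy, so it takes stress.
Primary stress: syllable 6 → fu:.bu:.ka:m.tim.no:.ˈkri:.le:k.

6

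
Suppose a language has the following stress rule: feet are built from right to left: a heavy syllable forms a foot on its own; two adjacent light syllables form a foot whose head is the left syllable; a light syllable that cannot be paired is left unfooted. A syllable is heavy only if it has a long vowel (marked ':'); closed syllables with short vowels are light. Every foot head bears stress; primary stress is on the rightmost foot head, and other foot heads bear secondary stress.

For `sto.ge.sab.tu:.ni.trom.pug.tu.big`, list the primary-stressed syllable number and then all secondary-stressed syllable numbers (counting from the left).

primary 8, secondary 2, 4, 6

Weights: 1 sto L, 2 ge L, 3 sab L, 4 tu: H, 5 ni L, 6 trom L, 7 pug L, 8 tu L, 9 big L.
Parse right to left (heavy = foot alone; LL = one foot; stranded L unfooted): sto (ˈge.sab) (ˈtu:) ni (ˈtrom.pug) (ˈtu.big).
Foot heads: 2, 4, 6, 8.
Primary stress on the rightmost head = syllable 8.
Secondary stress on 2, 4, 6: sto.ˌge.sab.ˌtu:.ni.ˌtrom.pug.ˈtu.big.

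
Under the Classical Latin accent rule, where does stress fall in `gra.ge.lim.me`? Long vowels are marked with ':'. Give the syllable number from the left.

3

Classical Latin: stress the penult if heavy (long vowel or closed), else the antepenult.
Weights: 2 ge L, 3 lim H, 4 me L.
The penult (syllable 3, lim) is heavy, so it takes stress.
Stress on syllable 3: gra.ge.ˈlim.me.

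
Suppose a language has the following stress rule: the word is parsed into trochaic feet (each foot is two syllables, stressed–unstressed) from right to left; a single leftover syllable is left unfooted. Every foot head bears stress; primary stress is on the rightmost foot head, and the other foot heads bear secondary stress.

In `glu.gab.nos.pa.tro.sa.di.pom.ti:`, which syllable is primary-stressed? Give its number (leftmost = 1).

Parse right to left into trochaic (ˈσσ) feet: glu (ˈgab.nos) (ˈpa.tro) (ˈsa.di) (ˈpom.ti:). Syllable 1 is left unfooted.
Foot heads (stressed positions): 2, 4, 6, 8.
End Rule Rightmost: primary stress on the rightmost head = syllable 8.
Primary stress: syllable 8 → glu.gab.nos.pa.tro.sa.di.ˈpom.ti:.

8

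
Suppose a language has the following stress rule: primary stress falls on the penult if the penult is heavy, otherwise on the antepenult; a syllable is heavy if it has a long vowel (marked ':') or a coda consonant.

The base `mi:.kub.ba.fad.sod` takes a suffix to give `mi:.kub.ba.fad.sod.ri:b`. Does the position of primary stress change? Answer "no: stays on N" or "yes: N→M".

yes: 4→5

Base `mi:.kub.ba.fad.sod` (5 syllables):
  Weights: 3 ba L, 4 fad H, 5 sod H.
  The penult (syllable 4, fad) is heavy, so it takes stress.
  → primary stress on syllable 4.
Suffixed `mi:.kub.ba.fad.sod.ri:b` (6 syllables):
  Weights: 4 fad H, 5 sod H, 6 ri:b H.
  The penult (syllable 5, sod) is heavy, so it takes stress.
  → primary stress on syllable 5.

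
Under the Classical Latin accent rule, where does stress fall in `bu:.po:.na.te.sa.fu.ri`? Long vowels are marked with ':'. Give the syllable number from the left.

Classical Latin: stress the penult if heavy (long vowel or closed), else the antepenult.
Weights: 5 sa L, 6 fu L, 7 ri L.
The penult (syllable 6, fu) is light, so stress falls on the antepenult (syllable 5, sa).
Stress on syllable 5: bu:.po:.na.te.ˈsa.fu.ri.

5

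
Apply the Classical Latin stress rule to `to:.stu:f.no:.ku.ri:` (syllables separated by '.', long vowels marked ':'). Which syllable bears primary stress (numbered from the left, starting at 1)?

3

Classical Latin: stress the penult if heavy (long vowel or closed), else the antepenult.
Weights: 3 no: H, 4 ku L, 5 ri: H.
The penult (syllable 4, ku) is light, so stress falls on the antepenult (syllable 3, no:).
Stress on syllable 3: to:.stu:f.ˈno:.ku.ri:.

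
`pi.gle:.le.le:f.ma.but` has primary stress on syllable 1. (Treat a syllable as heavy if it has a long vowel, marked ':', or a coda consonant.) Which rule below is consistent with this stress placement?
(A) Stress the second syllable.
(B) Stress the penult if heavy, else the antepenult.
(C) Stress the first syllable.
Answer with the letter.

C

Rule A → syllable 2 (observed: 1).
Rule B → syllable 4 (observed: 1).
Rule C → syllable 1 ✓.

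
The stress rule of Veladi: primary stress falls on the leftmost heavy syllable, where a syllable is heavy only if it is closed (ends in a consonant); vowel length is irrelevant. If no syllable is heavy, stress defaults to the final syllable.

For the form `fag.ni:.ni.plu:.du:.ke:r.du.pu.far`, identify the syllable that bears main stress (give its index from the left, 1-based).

1

Weights: 1 fag H, 2 ni: L, 3 ni L, 4 plu: L, 5 du: L, 6 ke:r H, 7 du L, 8 pu L, 9 far H.
Heavy syllables in the domain: 1, 6, 9. The leftmost is syllable 1 (fag).
Primary stress: syllable 1 → ˈfag.ni:.ni.plu:.du:.ke:r.du.pu.far.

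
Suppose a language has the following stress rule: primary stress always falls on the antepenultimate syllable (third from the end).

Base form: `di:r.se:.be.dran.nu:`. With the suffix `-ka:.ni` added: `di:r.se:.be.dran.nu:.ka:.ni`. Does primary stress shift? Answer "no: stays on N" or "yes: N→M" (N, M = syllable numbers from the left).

yes: 3→5

Base `di:r.se:.be.dran.nu:` (5 syllables):
  The word has 5 syllables; the antepenultimate syllable (third from the end) is syllable 3 (be).
  → primary stress on syllable 3.
Suffixed `di:r.se:.be.dran.nu:.ka:.ni` (7 syllables):
  The word has 7 syllables; the antepenultimate syllable (third from the end) is syllable 5 (nu:).
  → primary stress on syllable 5.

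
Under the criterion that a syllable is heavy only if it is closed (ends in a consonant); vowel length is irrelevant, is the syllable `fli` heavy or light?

`fli`: short vowel, open (no coda). Open (no coda) → light.

light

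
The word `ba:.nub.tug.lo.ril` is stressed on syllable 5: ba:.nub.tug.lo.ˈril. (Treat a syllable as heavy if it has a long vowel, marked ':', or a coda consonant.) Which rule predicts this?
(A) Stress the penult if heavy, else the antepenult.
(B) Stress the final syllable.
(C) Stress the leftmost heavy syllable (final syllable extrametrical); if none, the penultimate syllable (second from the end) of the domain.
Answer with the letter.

Rule A → syllable 3 (observed: 5).
Rule B → syllable 5 ✓.
Rule C → syllable 1 (observed: 5).

B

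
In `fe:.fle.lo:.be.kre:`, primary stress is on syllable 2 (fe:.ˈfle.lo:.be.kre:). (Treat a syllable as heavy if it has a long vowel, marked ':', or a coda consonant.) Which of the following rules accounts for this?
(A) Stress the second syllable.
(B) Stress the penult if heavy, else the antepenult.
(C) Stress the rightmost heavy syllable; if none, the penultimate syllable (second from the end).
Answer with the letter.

A

Rule A → syllable 2 ✓.
Rule B → syllable 3 (observed: 2).
Rule C → syllable 5 (observed: 2).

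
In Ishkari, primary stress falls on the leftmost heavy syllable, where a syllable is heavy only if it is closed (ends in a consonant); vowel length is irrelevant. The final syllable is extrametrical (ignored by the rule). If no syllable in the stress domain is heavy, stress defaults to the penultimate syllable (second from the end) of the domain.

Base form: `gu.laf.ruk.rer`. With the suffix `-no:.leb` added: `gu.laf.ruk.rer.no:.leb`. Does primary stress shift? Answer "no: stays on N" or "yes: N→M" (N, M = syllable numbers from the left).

Base `gu.laf.ruk.rer` (4 syllables):
  The final syllable (4, rer) is extrametrical; the stress domain is syllables 1–3.
  Weights: 1 gu L, 2 laf H, 3 ruk H.
  Heavy syllables in the domain: 2, 3. The leftmost is syllable 2 (laf).
  → primary stress on syllable 2.
Suffixed `gu.laf.ruk.rer.no:.leb` (6 syllables):
  The final syllable (6, leb) is extrametrical; the stress domain is syllables 1–5.
  Weights: 1 gu L, 2 laf H, 3 ruk H, 4 rer H, 5 no: L.
  Heavy syllables in the domain: 2, 3, 4. The leftmost is syllable 2 (laf).
  → primary stress on syllable 2.

no: stays on 2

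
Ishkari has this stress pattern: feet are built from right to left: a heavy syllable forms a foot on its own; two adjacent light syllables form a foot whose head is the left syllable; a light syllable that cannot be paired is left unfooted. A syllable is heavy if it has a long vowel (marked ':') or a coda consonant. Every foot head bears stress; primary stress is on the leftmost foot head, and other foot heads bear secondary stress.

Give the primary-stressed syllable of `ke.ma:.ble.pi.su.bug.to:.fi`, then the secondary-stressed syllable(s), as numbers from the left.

Weights: 1 ke L, 2 ma: H, 3 ble L, 4 pi L, 5 su L, 6 bug H, 7 to: H, 8 fi L.
Parse right to left (heavy = foot alone; LL = one foot; stranded L unfooted): ke (ˈma:) ble (ˈpi.su) (ˈbug) (ˈto:) fi.
Foot heads: 2, 4, 6, 7.
Primary stress on the leftmost head = syllable 2.
Secondary stress on 4, 6, 7: ke.ˈma:.ble.ˌpi.su.ˌbug.ˌto:.fi.

primary 2, secondary 4, 6, 7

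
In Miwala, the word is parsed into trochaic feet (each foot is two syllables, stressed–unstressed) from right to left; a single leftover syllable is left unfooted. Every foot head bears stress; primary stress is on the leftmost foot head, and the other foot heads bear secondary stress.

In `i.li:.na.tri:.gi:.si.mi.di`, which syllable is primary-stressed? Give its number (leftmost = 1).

Parse right to left into trochaic (ˈσσ) feet: (ˈi.li:) (ˈna.tri:) (ˈgi:.si) (ˈmi.di).
Foot heads (stressed positions): 1, 3, 5, 7.
End Rule Leftmost: primary stress on the leftmost head = syllable 1.
Primary stress: syllable 1 → ˈi.li:.na.tri:.gi:.si.mi.di.

1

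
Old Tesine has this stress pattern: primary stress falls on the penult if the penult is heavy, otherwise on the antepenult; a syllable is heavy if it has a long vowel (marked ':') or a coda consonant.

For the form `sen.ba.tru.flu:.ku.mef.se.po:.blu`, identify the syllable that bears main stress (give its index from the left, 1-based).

Weights: 7 se L, 8 po: H, 9 blu L.
The penult (syllable 8, po:) is heavy, so it takes stress.
Primary stress: syllable 8 → sen.ba.tru.flu:.ku.mef.se.ˈpo:.blu.

8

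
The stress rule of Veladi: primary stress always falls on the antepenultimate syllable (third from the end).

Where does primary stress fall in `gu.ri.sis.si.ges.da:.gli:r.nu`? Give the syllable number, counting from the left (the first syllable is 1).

6

The word has 8 syllables; the antepenultimate syllable (third from the end) is syllable 6 (da:).
Primary stress: syllable 6 → gu.ri.sis.si.ges.ˈda:.gli:r.nu.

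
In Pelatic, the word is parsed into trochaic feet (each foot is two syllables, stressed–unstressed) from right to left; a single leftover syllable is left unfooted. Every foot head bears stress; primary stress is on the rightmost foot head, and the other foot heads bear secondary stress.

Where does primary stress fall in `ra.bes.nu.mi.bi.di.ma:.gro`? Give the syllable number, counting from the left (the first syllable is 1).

7

Parse right to left into trochaic (ˈσσ) feet: (ˈra.bes) (ˈnu.mi) (ˈbi.di) (ˈma:.gro).
Foot heads (stressed positions): 1, 3, 5, 7.
End Rule Rightmost: primary stress on the rightmost head = syllable 7.
Primary stress: syllable 7 → ra.bes.nu.mi.bi.di.ˈma:.gro.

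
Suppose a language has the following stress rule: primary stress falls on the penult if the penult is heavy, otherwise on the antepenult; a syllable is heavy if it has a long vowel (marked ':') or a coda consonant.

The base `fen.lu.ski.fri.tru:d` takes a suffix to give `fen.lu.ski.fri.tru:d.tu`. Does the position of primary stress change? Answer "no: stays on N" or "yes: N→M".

Base `fen.lu.ski.fri.tru:d` (5 syllables):
  Weights: 3 ski L, 4 fri L, 5 tru:d H.
  The penult (syllable 4, fri) is light, so stress falls on the antepenult (syllable 3, ski).
  → primary stress on syllable 3.
Suffixed `fen.lu.ski.fri.tru:d.tu` (6 syllables):
  Weights: 4 fri L, 5 tru:d H, 6 tu L.
  The penult (syllable 5, tru:d) is heavy, so it takes stress.
  → primary stress on syllable 5.

yes: 3→5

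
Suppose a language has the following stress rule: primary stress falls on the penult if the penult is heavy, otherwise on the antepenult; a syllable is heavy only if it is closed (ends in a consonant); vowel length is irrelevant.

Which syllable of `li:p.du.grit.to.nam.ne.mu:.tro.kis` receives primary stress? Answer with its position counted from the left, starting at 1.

Weights: 7 mu: L, 8 tro L, 9 kis H.
The penult (syllable 8, tro) is light, so stress falls on the antepenult (syllable 7, mu:).
Primary stress: syllable 7 → li:p.du.grit.to.nam.ne.ˈmu:.tro.kis.

7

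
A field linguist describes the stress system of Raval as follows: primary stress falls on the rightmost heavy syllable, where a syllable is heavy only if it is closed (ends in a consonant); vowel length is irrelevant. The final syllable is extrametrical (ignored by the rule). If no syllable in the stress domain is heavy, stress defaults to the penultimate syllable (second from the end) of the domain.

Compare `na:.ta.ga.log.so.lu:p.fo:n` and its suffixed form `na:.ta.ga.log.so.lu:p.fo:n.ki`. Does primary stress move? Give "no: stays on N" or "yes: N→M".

yes: 6→7

Base `na:.ta.ga.log.so.lu:p.fo:n` (7 syllables):
  The final syllable (7, fo:n) is extrametrical; the stress domain is syllables 1–6.
  Weights: 1 na: L, 2 ta L, 3 ga L, 4 log H, 5 so L, 6 lu:p H.
  Heavy syllables in the domain: 4, 6. The rightmost is syllable 6 (lu:p).
  → primary stress on syllable 6.
Suffixed `na:.ta.ga.log.so.lu:p.fo:n.ki` (8 syllables):
  The final syllable (8, ki) is extrametrical; the stress domain is syllables 1–7.
  Weights: 1 na: L, 2 ta L, 3 ga L, 4 log H, 5 so L, 6 lu:p H, 7 fo:n H.
  Heavy syllables in the domain: 4, 6, 7. The rightmost is syllable 7 (fo:n).
  → primary stress on syllable 7.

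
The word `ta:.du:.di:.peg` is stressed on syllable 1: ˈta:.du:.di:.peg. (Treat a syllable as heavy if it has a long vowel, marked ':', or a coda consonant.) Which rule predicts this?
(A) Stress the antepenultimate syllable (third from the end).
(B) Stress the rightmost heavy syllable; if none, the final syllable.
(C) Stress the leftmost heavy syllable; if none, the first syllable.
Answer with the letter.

C

Rule A → syllable 2 (observed: 1).
Rule B → syllable 4 (observed: 1).
Rule C → syllable 1 ✓.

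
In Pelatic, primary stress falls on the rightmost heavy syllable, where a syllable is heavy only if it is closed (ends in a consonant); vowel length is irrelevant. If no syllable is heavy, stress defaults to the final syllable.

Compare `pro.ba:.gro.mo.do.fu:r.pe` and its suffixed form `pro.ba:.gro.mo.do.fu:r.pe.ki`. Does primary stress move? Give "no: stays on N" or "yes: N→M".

Base `pro.ba:.gro.mo.do.fu:r.pe` (7 syllables):
  Weights: 1 pro L, 2 ba: L, 3 gro L, 4 mo L, 5 do L, 6 fu:r H, 7 pe L.
  Heavy syllables in the domain: 6. The rightmost is syllable 6 (fu:r).
  → primary stress on syllable 6.
Suffixed `pro.ba:.gro.mo.do.fu:r.pe.ki` (8 syllables):
  Weights: 1 pro L, 2 ba: L, 3 gro L, 4 mo L, 5 do L, 6 fu:r H, 7 pe L, 8 ki L.
  Heavy syllables in the domain: 6. The rightmost is syllable 6 (fu:r).
  → primary stress on syllable 6.

no: stays on 6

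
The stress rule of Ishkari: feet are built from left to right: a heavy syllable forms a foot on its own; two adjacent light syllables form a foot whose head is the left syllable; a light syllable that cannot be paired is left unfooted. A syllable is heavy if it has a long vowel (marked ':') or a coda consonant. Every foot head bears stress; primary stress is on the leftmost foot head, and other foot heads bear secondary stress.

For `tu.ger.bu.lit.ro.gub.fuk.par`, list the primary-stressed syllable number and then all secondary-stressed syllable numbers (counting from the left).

primary 2, secondary 4, 6, 7, 8

Weights: 1 tu L, 2 ger H, 3 bu L, 4 lit H, 5 ro L, 6 gub H, 7 fuk H, 8 par H.
Parse left to right (heavy = foot alone; LL = one foot; stranded L unfooted): tu (ˈger) bu (ˈlit) ro (ˈgub) (ˈfuk) (ˈpar).
Foot heads: 2, 4, 6, 7, 8.
Primary stress on the leftmost head = syllable 2.
Secondary stress on 4, 6, 7, 8: tu.ˈger.bu.ˌlit.ro.ˌgub.ˌfuk.ˌpar.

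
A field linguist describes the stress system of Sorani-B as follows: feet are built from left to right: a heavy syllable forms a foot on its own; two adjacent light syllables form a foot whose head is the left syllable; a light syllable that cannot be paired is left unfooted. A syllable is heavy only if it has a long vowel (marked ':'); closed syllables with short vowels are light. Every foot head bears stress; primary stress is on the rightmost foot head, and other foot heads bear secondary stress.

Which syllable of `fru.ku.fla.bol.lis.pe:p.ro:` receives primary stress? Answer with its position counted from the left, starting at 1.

Weights: 1 fru L, 2 ku L, 3 fla L, 4 bol L, 5 lis L, 6 pe:p H, 7 ro: H.
Parse left to right (heavy = foot alone; LL = one foot; stranded L unfooted): (ˈfru.ku) (ˈfla.bol) lis (ˈpe:p) (ˈro:).
Foot heads: 1, 3, 6, 7.
Primary stress on the rightmost head = syllable 7.
Primary stress: syllable 7 → fru.ku.fla.bol.lis.pe:p.ˈro:.

7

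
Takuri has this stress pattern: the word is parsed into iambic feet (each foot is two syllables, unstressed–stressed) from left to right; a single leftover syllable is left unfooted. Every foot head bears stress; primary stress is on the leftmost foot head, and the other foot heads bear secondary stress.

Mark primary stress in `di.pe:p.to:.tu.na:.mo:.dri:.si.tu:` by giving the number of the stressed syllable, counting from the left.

2

Parse left to right into iambic (σˈσ) feet: (di.ˈpe:p) (to:.ˈtu) (na:.ˈmo:) (dri:.ˈsi) tu:. Syllable 9 is left unfooted.
Foot heads (stressed positions): 2, 4, 6, 8.
End Rule Leftmost: primary stress on the leftmost head = syllable 2.
Primary stress: syllable 2 → di.ˈpe:p.to:.tu.na:.mo:.dri:.si.tu:.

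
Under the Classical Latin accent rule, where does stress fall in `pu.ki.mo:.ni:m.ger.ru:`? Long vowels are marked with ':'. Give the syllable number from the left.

Classical Latin: stress the penult if heavy (long vowel or closed), else the antepenult.
Weights: 4 ni:m H, 5 ger H, 6 ru: H.
The penult (syllable 5, ger) is heavy, so it takes stress.
Stress on syllable 5: pu.ki.mo:.ni:m.ˈger.ru:.

5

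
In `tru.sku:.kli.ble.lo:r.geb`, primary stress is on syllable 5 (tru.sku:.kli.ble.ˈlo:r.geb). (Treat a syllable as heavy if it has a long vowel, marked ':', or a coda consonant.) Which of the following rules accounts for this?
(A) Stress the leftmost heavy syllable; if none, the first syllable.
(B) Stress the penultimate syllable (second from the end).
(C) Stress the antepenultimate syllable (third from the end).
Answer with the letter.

Rule A → syllable 2 (observed: 5).
Rule B → syllable 5 ✓.
Rule C → syllable 4 (observed: 5).

B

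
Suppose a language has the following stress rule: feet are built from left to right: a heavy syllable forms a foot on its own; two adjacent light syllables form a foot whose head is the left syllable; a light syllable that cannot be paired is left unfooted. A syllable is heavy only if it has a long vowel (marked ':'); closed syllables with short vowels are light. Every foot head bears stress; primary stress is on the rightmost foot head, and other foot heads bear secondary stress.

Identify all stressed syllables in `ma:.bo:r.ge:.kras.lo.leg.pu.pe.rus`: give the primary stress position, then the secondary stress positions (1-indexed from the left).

primary 8, secondary 1, 2, 3, 4, 6

Weights: 1 ma: H, 2 bo:r H, 3 ge: H, 4 kras L, 5 lo L, 6 leg L, 7 pu L, 8 pe L, 9 rus L.
Parse left to right (heavy = foot alone; LL = one foot; stranded L unfooted): (ˈma:) (ˈbo:r) (ˈge:) (ˈkras.lo) (ˈleg.pu) (ˈpe.rus).
Foot heads: 1, 2, 3, 4, 6, 8.
Primary stress on the rightmost head = syllable 8.
Secondary stress on 1, 2, 3, 4, 6: ˌma:.ˌbo:r.ˌge:.ˌkras.lo.ˌleg.pu.ˈpe.rus.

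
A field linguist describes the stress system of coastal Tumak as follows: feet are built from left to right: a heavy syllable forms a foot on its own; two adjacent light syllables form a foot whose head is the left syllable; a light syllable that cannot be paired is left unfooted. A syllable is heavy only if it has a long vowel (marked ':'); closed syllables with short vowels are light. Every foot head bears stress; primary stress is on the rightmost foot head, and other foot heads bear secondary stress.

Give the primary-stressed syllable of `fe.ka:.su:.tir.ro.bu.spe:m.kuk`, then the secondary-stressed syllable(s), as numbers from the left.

primary 7, secondary 2, 3, 4

Weights: 1 fe L, 2 ka: H, 3 su: H, 4 tir L, 5 ro L, 6 bu L, 7 spe:m H, 8 kuk L.
Parse left to right (heavy = foot alone; LL = one foot; stranded L unfooted): fe (ˈka:) (ˈsu:) (ˈtir.ro) bu (ˈspe:m) kuk.
Foot heads: 2, 3, 4, 7.
Primary stress on the rightmost head = syllable 7.
Secondary stress on 2, 3, 4: fe.ˌka:.ˌsu:.ˌtir.ro.bu.ˈspe:m.kuk.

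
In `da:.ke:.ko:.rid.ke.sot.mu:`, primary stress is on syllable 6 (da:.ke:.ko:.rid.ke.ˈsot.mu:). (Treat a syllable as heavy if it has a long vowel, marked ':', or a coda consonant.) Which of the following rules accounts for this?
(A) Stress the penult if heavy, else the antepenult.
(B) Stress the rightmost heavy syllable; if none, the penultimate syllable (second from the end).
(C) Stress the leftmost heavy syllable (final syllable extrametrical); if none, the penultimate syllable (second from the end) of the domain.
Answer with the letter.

Rule A → syllable 6 ✓.
Rule B → syllable 7 (observed: 6).
Rule C → syllable 1 (observed: 6).

A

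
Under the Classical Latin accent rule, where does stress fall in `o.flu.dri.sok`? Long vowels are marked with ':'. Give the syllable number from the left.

Classical Latin: stress the penult if heavy (long vowel or closed), else the antepenult.
Weights: 2 flu L, 3 dri L, 4 sok H.
The penult (syllable 3, dri) is light, so stress falls on the antepenult (syllable 2, flu).
Stress on syllable 2: o.ˈflu.dri.sok.

2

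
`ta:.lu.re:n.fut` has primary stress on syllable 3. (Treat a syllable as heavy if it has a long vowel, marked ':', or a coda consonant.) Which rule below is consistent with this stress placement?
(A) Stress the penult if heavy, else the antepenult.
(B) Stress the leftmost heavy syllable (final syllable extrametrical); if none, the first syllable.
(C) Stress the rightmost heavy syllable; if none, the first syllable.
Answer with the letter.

Rule A → syllable 3 ✓.
Rule B → syllable 1 (observed: 3).
Rule C → syllable 4 (observed: 3).

A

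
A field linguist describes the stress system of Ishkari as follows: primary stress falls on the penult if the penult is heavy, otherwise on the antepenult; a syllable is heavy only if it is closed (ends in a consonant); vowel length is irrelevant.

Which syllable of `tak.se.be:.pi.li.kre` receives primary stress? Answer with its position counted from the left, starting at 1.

4

Weights: 4 pi L, 5 li L, 6 kre L.
The penult (syllable 5, li) is light, so stress falls on the antepenult (syllable 4, pi).
Primary stress: syllable 4 → tak.se.be:.ˈpi.li.kre.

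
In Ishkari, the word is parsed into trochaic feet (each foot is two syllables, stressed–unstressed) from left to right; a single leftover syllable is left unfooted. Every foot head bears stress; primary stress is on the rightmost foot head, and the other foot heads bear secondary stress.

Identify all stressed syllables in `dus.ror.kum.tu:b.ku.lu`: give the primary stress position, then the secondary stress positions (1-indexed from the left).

primary 5, secondary 1, 3

Parse left to right into trochaic (ˈσσ) feet: (ˈdus.ror) (ˈkum.tu:b) (ˈku.lu).
Foot heads (stressed positions): 1, 3, 5.
End Rule Rightmost: primary stress on the rightmost head = syllable 5.
Secondary stress on 1, 3: ˌdus.ror.ˌkum.tu:b.ˈku.lu.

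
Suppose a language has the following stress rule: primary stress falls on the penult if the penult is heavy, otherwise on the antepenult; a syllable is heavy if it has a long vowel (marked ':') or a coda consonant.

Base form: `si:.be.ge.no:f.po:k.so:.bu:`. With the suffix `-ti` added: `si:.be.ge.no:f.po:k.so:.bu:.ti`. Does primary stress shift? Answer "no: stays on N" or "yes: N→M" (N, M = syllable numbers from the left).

yes: 6→7

Base `si:.be.ge.no:f.po:k.so:.bu:` (7 syllables):
  Weights: 5 po:k H, 6 so: H, 7 bu: H.
  The penult (syllable 6, so:) is heavy, so it takes stress.
  → primary stress on syllable 6.
Suffixed `si:.be.ge.no:f.po:k.so:.bu:.ti` (8 syllables):
  Weights: 6 so: H, 7 bu: H, 8 ti L.
  The penult (syllable 7, bu:) is heavy, so it takes stress.
  → primary stress on syllable 7.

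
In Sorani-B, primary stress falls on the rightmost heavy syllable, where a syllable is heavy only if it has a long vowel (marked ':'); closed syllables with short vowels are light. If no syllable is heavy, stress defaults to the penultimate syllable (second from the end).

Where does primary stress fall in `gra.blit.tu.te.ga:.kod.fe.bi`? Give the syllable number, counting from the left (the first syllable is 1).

Weights: 1 gra L, 2 blit L, 3 tu L, 4 te L, 5 ga: H, 6 kod L, 7 fe L, 8 bi L.
Heavy syllables in the domain: 5. The rightmost is syllable 5 (ga:).
Primary stress: syllable 5 → gra.blit.tu.te.ˈga:.kod.fe.bi.

5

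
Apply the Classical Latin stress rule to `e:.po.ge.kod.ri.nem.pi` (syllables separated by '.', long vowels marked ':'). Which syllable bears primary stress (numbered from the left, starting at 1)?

6

Classical Latin: stress the penult if heavy (long vowel or closed), else the antepenult.
Weights: 5 ri L, 6 nem H, 7 pi L.
The penult (syllable 6, nem) is heavy, so it takes stress.
Stress on syllable 6: e:.po.ge.kod.ri.ˈnem.pi.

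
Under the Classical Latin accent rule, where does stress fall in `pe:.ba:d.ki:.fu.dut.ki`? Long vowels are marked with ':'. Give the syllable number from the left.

Classical Latin: stress the penult if heavy (long vowel or closed), else the antepenult.
Weights: 4 fu L, 5 dut H, 6 ki L.
The penult (syllable 5, dut) is heavy, so it takes stress.
Stress on syllable 5: pe:.ba:d.ki:.fu.ˈdut.ki.

5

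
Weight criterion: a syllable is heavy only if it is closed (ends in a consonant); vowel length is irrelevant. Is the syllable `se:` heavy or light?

light

`se:`: long vowel, open (no coda). Open (no coda) → light.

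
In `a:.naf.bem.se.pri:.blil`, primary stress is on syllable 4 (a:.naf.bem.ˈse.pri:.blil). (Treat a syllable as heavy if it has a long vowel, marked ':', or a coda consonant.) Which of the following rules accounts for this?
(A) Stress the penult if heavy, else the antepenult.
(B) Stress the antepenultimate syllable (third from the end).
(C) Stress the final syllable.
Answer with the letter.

Rule A → syllable 5 (observed: 4).
Rule B → syllable 4 ✓.
Rule C → syllable 6 (observed: 4).

B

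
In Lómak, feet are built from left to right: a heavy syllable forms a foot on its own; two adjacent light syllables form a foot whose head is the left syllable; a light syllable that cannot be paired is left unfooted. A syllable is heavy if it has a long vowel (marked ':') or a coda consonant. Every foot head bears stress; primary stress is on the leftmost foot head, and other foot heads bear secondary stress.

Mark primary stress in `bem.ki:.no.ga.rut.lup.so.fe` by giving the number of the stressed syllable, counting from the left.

1

Weights: 1 bem H, 2 ki: H, 3 no L, 4 ga L, 5 rut H, 6 lup H, 7 so L, 8 fe L.
Parse left to right (heavy = foot alone; LL = one foot; stranded L unfooted): (ˈbem) (ˈki:) (ˈno.ga) (ˈrut) (ˈlup) (ˈso.fe).
Foot heads: 1, 2, 3, 5, 6, 7.
Primary stress on the leftmost head = syllable 1.
Primary stress: syllable 1 → ˈbem.ki:.no.ga.rut.lup.so.fe.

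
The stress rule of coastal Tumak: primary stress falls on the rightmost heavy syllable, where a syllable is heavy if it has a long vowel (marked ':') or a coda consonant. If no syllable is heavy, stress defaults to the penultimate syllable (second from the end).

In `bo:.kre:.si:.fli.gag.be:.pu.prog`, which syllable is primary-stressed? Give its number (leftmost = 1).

Weights: 1 bo: H, 2 kre: H, 3 si: H, 4 fli L, 5 gag H, 6 be: H, 7 pu L, 8 prog H.
Heavy syllables in the domain: 1, 2, 3, 5, 6, 8. The rightmost is syllable 8 (prog).
Primary stress: syllable 8 → bo:.kre:.si:.fli.gag.be:.pu.ˈprog.

8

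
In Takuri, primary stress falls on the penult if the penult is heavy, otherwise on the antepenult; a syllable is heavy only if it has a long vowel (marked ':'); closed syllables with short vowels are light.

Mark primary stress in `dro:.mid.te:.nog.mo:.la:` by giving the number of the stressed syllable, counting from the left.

5

Weights: 4 nog L, 5 mo: H, 6 la: H.
The penult (syllable 5, mo:) is heavy, so it takes stress.
Primary stress: syllable 5 → dro:.mid.te:.nog.ˈmo:.la:.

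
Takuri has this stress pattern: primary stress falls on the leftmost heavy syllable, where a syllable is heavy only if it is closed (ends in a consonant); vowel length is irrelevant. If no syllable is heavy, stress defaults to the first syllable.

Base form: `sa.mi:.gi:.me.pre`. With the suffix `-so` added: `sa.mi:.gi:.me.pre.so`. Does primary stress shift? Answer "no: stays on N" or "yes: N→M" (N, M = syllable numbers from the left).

Base `sa.mi:.gi:.me.pre` (5 syllables):
  Weights: 1 sa L, 2 mi: L, 3 gi: L, 4 me L, 5 pre L.
  No heavy syllable in the domain; default to the first syllable = syllable 1.
  → primary stress on syllable 1.
Suffixed `sa.mi:.gi:.me.pre.so` (6 syllables):
  Weights: 1 sa L, 2 mi: L, 3 gi: L, 4 me L, 5 pre L, 6 so L.
  No heavy syllable in the domain; default to the first syllable = syllable 1.
  → primary stress on syllable 1.

no: stays on 1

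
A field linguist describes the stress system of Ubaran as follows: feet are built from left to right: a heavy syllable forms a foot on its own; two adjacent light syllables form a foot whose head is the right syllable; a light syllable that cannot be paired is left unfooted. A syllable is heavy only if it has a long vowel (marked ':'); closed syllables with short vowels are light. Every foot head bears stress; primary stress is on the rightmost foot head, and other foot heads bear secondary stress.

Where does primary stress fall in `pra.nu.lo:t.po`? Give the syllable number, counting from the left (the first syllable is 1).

Weights: 1 pra L, 2 nu L, 3 lo:t H, 4 po L.
Parse left to right (heavy = foot alone; LL = one foot; stranded L unfooted): (pra.ˈnu) (ˈlo:t) po.
Foot heads: 2, 3.
Primary stress on the rightmost head = syllable 3.
Primary stress: syllable 3 → pra.nu.ˈlo:t.po.

3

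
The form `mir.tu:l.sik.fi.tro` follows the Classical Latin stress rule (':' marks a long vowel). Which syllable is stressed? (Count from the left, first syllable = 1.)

Classical Latin: stress the penult if heavy (long vowel or closed), else the antepenult.
Weights: 3 sik H, 4 fi L, 5 tro L.
The penult (syllable 4, fi) is light, so stress falls on the antepenult (syllable 3, sik).
Stress on syllable 3: mir.tu:l.ˈsik.fi.tro.

3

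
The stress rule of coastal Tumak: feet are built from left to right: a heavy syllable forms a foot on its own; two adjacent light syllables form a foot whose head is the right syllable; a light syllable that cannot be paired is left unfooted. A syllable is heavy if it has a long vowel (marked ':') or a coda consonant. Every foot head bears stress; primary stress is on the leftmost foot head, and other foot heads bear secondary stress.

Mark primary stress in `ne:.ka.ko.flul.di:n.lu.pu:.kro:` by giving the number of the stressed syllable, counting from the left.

1

Weights: 1 ne: H, 2 ka L, 3 ko L, 4 flul H, 5 di:n H, 6 lu L, 7 pu: H, 8 kro: H.
Parse left to right (heavy = foot alone; LL = one foot; stranded L unfooted): (ˈne:) (ka.ˈko) (ˈflul) (ˈdi:n) lu (ˈpu:) (ˈkro:).
Foot heads: 1, 3, 4, 5, 7, 8.
Primary stress on the leftmost head = syllable 1.
Primary stress: syllable 1 → ˈne:.ka.ko.flul.di:n.lu.pu:.kro:.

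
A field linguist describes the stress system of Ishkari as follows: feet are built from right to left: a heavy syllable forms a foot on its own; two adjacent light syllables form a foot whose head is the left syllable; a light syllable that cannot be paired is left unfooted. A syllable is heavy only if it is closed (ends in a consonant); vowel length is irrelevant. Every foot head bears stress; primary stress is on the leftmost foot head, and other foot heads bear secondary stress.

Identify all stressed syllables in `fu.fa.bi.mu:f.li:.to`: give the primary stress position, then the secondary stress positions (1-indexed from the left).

primary 2, secondary 4, 5

Weights: 1 fu L, 2 fa L, 3 bi L, 4 mu:f H, 5 li: L, 6 to L.
Parse right to left (heavy = foot alone; LL = one foot; stranded L unfooted): fu (ˈfa.bi) (ˈmu:f) (ˈli:.to).
Foot heads: 2, 4, 5.
Primary stress on the leftmost head = syllable 2.
Secondary stress on 4, 5: fu.ˈfa.bi.ˌmu:f.ˌli:.to.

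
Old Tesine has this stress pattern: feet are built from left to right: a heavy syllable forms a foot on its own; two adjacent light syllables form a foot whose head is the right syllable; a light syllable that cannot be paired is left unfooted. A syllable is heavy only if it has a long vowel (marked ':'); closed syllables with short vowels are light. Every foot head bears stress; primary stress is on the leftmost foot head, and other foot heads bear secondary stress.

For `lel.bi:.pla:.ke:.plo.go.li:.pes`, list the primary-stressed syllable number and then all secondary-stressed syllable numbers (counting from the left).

Weights: 1 lel L, 2 bi: H, 3 pla: H, 4 ke: H, 5 plo L, 6 go L, 7 li: H, 8 pes L.
Parse left to right (heavy = foot alone; LL = one foot; stranded L unfooted): lel (ˈbi:) (ˈpla:) (ˈke:) (plo.ˈgo) (ˈli:) pes.
Foot heads: 2, 3, 4, 6, 7.
Primary stress on the leftmost head = syllable 2.
Secondary stress on 3, 4, 6, 7: lel.ˈbi:.ˌpla:.ˌke:.plo.ˌgo.ˌli:.pes.

primary 2, secondary 3, 4, 6, 7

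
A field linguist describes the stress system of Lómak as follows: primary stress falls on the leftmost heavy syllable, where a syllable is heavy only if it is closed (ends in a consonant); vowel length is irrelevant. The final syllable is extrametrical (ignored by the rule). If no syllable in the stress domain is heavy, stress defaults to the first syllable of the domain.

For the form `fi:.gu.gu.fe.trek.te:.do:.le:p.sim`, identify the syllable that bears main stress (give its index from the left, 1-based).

5

The final syllable (9, sim) is extrametrical; the stress domain is syllables 1–8.
Weights: 1 fi: L, 2 gu L, 3 gu L, 4 fe L, 5 trek H, 6 te: L, 7 do: L, 8 le:p H.
Heavy syllables in the domain: 5, 8. The leftmost is syllable 5 (trek).
Primary stress: syllable 5 → fi:.gu.gu.fe.ˈtrek.te:.do:.le:p.sim.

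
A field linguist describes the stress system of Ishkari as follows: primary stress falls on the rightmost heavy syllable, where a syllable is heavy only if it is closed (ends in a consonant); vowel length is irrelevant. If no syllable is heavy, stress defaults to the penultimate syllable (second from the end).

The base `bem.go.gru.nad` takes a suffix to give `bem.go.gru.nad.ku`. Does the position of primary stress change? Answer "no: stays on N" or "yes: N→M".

no: stays on 4

Base `bem.go.gru.nad` (4 syllables):
  Weights: 1 bem H, 2 go L, 3 gru L, 4 nad H.
  Heavy syllables in the domain: 1, 4. The rightmost is syllable 4 (nad).
  → primary stress on syllable 4.
Suffixed `bem.go.gru.nad.ku` (5 syllables):
  Weights: 1 bem H, 2 go L, 3 gru L, 4 nad H, 5 ku L.
  Heavy syllables in the domain: 1, 4. The rightmost is syllable 4 (nad).
  → primary stress on syllable 4.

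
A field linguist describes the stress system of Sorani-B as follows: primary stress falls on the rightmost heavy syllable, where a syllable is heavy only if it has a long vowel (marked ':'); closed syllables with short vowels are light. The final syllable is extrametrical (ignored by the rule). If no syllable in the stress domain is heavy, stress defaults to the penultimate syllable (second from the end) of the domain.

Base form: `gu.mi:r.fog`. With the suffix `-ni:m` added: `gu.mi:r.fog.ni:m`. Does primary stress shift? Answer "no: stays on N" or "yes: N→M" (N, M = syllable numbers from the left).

Base `gu.mi:r.fog` (3 syllables):
  The final syllable (3, fog) is extrametrical; the stress domain is syllables 1–2.
  Weights: 1 gu L, 2 mi:r H.
  Heavy syllables in the domain: 2. The rightmost is syllable 2 (mi:r).
  → primary stress on syllable 2.
Suffixed `gu.mi:r.fog.ni:m` (4 syllables):
  The final syllable (4, ni:m) is extrametrical; the stress domain is syllables 1–3.
  Weights: 1 gu L, 2 mi:r H, 3 fog L.
  Heavy syllables in the domain: 2. The rightmost is syllable 2 (mi:r).
  → primary stress on syllable 2.

no: stays on 2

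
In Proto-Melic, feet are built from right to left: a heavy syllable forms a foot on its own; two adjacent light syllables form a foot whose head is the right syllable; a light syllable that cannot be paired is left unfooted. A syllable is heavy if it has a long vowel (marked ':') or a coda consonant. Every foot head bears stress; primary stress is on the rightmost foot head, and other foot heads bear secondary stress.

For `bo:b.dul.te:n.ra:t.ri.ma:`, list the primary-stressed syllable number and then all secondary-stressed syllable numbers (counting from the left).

primary 6, secondary 1, 2, 3, 4

Weights: 1 bo:b H, 2 dul H, 3 te:n H, 4 ra:t H, 5 ri L, 6 ma: H.
Parse right to left (heavy = foot alone; LL = one foot; stranded L unfooted): (ˈbo:b) (ˈdul) (ˈte:n) (ˈra:t) ri (ˈma:).
Foot heads: 1, 2, 3, 4, 6.
Primary stress on the rightmost head = syllable 6.
Secondary stress on 1, 2, 3, 4: ˌbo:b.ˌdul.ˌte:n.ˌra:t.ri.ˈma:.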